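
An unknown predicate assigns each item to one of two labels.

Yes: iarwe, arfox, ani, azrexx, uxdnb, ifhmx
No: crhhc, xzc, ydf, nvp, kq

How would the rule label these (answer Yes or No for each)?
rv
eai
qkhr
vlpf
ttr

No, Yes, No, No, No

Rule: starts with a vowel. This holds for each 'Yes' example and fails for each 'No' one.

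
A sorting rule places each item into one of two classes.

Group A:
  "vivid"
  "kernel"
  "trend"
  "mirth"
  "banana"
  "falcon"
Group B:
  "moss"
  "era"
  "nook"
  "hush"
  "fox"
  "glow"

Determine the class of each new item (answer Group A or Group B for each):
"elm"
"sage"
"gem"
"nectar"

The classifier is using: length ≥ 5.
"elm": length 3, fails the rule → Group B. "sage": length 4, fails the rule → Group B. "gem": length 3, fails the rule → Group B. "nectar": length 6, fits → Group A.

Group B, Group B, Group B, Group A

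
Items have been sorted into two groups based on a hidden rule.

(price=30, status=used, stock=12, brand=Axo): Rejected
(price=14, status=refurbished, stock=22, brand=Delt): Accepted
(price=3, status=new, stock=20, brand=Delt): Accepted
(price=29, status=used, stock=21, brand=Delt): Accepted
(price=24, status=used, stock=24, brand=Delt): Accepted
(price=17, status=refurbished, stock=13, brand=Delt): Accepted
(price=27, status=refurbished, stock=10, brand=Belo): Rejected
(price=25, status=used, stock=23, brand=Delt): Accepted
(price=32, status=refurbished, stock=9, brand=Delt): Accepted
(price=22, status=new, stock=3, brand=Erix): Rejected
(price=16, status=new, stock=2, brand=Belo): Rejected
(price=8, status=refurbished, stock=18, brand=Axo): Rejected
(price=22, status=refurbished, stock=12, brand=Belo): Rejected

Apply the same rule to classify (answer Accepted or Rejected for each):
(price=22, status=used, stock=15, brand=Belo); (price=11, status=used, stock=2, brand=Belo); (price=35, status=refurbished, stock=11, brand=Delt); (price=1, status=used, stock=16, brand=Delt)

Rejected, Rejected, Accepted, Accepted

One predicate separates the groups cleanly: brand is Delt.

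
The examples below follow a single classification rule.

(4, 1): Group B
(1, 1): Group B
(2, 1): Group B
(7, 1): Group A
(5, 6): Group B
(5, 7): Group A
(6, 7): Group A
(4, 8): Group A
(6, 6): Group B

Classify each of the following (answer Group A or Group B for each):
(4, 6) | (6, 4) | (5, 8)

Group B, Group B, Group A

One predicate separates the groups cleanly: max ≥ 7.
(4, 6): max 6, does not fit → Group B. (6, 4): max 6, does not fit → Group B. (5, 8): max 8, qualifies → Group A.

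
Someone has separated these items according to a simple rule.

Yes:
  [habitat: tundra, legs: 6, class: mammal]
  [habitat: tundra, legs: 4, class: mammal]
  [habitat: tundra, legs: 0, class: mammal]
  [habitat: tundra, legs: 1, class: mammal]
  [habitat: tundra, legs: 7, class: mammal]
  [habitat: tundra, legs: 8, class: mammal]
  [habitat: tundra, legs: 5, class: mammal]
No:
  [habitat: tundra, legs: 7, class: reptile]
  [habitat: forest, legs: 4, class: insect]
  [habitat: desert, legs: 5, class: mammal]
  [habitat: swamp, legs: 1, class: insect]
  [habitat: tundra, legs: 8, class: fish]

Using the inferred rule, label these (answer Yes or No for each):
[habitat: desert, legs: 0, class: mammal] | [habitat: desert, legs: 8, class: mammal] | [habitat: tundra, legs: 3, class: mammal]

No, No, Yes

'Yes' ⟺ class is mammal AND habitat is tundra.
[habitat: desert, legs: 0, class: mammal] → class is mammal, habitat is desert → No.
[habitat: desert, legs: 8, class: mammal] → class is mammal, habitat is desert → No.
[habitat: tundra, legs: 3, class: mammal] → class is mammal, habitat is tundra → Yes.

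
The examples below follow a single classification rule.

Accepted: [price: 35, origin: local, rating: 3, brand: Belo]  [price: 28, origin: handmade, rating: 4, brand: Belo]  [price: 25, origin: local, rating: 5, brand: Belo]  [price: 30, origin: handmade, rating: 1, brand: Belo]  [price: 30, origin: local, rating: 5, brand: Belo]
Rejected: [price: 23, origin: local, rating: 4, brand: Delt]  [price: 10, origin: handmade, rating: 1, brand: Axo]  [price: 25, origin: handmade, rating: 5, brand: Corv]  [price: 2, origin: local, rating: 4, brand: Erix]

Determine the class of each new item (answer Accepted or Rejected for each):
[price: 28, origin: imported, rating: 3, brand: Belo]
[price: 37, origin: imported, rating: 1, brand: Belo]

Accepted, Accepted

The pattern is that an item is 'Accepted' exactly when: brand is Belo.
[price: 28, origin: imported, rating: 3, brand: Belo]: brand is Belo, passes → Accepted. [price: 37, origin: imported, rating: 1, brand: Belo]: brand is Belo, passes → Accepted.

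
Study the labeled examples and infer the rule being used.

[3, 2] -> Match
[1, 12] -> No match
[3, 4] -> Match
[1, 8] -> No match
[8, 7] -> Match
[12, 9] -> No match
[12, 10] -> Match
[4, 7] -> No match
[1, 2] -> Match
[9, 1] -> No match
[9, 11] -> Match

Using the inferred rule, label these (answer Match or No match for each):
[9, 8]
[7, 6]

Match, Match

The classifier is using: |first − second| ≤ 2.
[9, 8]: Match (|9−8| = 1). [7, 6]: Match (|7−6| = 1).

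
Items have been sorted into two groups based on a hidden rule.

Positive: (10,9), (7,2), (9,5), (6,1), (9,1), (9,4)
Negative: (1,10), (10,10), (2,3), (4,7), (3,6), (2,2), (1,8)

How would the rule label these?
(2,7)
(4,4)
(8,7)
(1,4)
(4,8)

Negative, Negative, Positive, Negative, Negative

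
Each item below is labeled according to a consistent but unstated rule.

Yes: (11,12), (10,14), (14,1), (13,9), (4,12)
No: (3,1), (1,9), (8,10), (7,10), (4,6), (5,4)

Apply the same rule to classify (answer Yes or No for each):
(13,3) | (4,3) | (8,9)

The classifier is using: max ≥ 11.
(13,3) → max 13 → Yes.
(4,3) → max 4 → No.
(8,9) → max 9 → No.

Yes, No, No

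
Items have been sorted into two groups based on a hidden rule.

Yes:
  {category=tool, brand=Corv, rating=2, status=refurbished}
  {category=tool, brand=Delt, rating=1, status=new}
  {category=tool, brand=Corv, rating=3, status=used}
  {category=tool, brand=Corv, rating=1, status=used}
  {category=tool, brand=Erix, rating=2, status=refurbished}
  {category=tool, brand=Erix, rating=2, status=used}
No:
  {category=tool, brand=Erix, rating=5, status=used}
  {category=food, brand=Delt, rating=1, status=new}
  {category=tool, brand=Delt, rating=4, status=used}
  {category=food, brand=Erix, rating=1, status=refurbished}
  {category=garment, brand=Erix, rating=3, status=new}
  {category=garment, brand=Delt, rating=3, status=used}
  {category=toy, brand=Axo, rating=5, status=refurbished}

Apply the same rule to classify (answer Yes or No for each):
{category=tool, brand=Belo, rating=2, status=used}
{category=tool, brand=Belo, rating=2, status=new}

The classifier is using: category is tool AND rating ≤ 3.
{category=tool, brand=Belo, rating=2, status=used}: category is tool, rating = 2, satisfies this → Yes.
{category=tool, brand=Belo, rating=2, status=new}: category is tool, rating = 2, satisfies this → Yes.

Yes, Yes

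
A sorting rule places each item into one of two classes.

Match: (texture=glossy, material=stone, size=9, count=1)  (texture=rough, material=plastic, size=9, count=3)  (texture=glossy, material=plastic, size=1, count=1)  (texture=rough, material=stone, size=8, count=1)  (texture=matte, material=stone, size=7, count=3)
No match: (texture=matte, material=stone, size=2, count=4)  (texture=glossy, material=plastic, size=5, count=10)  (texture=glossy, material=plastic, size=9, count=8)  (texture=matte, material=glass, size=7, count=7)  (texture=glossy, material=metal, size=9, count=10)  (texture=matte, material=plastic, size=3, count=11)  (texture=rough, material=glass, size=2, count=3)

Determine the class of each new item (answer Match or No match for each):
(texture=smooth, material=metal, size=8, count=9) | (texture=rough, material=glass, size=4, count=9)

Every 'Match' example satisfies: count ≤ 3 AND size ≠ 2. None of the 'No match' examples do.
(texture=smooth, material=metal, size=8, count=9): count = 9, size = 8 — does not fit, so No match. (texture=rough, material=glass, size=4, count=9): count = 9, size = 4 — does not fit, so No match.

No match, No match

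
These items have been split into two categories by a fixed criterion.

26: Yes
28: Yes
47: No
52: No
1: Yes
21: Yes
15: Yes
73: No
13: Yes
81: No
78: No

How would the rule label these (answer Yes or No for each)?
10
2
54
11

Yes, Yes, No, Yes

All 'Yes' examples share one property — at most 28 — and every 'No' example lacks it.
10 — 10 ≤ 28, hence Yes. 2 — 2 ≤ 28, hence Yes. 54 — 54 > 28, hence No. 11 — 11 ≤ 28, hence Yes.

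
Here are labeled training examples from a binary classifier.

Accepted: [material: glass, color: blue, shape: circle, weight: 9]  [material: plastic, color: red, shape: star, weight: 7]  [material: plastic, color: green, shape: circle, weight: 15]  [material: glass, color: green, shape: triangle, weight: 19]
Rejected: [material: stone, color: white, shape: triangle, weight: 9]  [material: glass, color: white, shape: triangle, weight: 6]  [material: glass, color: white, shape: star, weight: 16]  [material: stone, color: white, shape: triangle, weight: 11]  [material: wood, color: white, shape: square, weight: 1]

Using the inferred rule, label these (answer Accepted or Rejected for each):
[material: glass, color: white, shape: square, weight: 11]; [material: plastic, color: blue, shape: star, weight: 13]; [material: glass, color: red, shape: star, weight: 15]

Rejected, Accepted, Accepted

The distinguishing property — color is not white — holds for all the 'Accepted' cases and none of the 'Rejected' cases.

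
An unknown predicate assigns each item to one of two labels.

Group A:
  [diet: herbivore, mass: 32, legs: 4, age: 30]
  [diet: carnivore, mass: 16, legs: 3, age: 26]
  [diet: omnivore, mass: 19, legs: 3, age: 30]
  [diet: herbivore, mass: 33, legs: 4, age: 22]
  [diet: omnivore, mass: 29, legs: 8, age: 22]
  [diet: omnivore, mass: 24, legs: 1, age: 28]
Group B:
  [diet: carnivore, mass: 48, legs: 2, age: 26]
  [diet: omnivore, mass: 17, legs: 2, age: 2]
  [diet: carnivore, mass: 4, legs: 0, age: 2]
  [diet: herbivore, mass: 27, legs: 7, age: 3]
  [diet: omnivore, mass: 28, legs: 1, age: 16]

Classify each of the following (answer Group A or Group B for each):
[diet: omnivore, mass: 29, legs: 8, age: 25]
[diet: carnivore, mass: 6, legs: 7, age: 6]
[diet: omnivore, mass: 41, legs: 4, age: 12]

Group A, Group B, Group B

The common property of the 'Group A' items is: age ≥ 22 AND mass ≤ 33. No 'Group B' item has it.
[diet: omnivore, mass: 29, legs: 8, age: 25]: age = 25, mass = 29, matches → Group A.
[diet: carnivore, mass: 6, legs: 7, age: 6]: age = 6, mass = 6, does not pass → Group B.
[diet: omnivore, mass: 41, legs: 4, age: 12]: age = 12, mass = 41, does not pass → Group B.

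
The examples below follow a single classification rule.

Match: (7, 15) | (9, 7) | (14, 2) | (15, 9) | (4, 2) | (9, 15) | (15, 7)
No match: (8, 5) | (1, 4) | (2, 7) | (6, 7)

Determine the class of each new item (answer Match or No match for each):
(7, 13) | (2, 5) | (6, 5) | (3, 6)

The classifier is using: sum is even.
Match: (7, 13), since 7+13 = 20.
No match: (2, 5), since 2+5 = 7.
No match: (6, 5), since 6+5 = 11.
No match: (3, 6), since 3+6 = 9.

Match, No match, No match, No match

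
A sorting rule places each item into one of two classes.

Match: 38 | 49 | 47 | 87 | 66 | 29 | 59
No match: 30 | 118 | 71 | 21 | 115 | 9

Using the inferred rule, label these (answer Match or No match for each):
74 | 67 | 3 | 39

Match, Match, No match, Match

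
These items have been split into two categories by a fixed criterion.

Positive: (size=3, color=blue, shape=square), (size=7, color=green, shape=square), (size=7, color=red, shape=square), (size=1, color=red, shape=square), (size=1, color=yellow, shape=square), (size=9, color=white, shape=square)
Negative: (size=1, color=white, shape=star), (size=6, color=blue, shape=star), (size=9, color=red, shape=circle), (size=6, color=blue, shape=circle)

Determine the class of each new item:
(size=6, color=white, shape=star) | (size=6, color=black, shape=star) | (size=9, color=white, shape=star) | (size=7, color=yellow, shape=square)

Checking candidate rules against both groups, what survives is: shape is square.

Negative, Negative, Negative, Positive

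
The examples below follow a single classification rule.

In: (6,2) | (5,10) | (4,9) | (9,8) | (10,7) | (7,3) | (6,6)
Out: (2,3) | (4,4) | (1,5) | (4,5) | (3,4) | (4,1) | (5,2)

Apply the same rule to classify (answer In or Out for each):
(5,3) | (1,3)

The distinguishing property — max ≥ 6 — holds for all the 'In' cases and none of the 'Out' cases.
(5,3): max 5 — fails this test, so Out.
(1,3): max 3 — fails this test, so Out.

Out, Out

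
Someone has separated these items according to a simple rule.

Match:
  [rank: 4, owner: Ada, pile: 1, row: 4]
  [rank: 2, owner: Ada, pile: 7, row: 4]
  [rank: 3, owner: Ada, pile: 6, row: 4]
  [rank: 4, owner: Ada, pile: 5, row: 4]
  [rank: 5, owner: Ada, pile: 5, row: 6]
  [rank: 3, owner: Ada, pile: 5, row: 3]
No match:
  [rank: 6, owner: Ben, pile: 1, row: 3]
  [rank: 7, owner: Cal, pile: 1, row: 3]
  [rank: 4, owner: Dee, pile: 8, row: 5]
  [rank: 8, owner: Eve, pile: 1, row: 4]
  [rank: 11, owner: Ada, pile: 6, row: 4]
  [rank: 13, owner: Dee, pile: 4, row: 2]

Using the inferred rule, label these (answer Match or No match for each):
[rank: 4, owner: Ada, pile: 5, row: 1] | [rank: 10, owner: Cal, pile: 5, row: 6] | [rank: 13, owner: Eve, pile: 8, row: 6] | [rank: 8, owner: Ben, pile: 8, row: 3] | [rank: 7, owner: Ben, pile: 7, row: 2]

Match, No match, No match, No match, No match

Every 'Match' example satisfies: owner is Ada AND rank ≤ 5. None of the 'No match' examples do.
[rank: 4, owner: Ada, pile: 5, row: 1] → owner is Ada, rank = 4 → Match.
[rank: 10, owner: Cal, pile: 5, row: 6] → owner is Cal, rank = 10 → No match.
[rank: 13, owner: Eve, pile: 8, row: 6] → owner is Eve, rank = 13 → No match.
[rank: 8, owner: Ben, pile: 8, row: 3] → owner is Ben, rank = 8 → No match.
[rank: 7, owner: Ben, pile: 7, row: 2] → owner is Ben, rank = 7 → No match.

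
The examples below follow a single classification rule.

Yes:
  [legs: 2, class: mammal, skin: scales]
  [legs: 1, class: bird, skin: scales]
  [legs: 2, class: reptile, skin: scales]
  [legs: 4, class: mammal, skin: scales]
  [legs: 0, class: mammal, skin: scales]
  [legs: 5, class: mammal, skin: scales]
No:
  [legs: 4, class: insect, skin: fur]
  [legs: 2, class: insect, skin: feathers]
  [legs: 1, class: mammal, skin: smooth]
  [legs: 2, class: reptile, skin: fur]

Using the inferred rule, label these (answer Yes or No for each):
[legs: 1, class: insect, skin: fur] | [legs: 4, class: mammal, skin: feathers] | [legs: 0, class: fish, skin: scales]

Comparing the two groups points to one rule — skin is scales.
[legs: 1, class: insect, skin: fur] — skin is fur, hence No. [legs: 4, class: mammal, skin: feathers] — skin is feathers, hence No. [legs: 0, class: fish, skin: scales] — skin is scales, hence Yes.

No, No, Yes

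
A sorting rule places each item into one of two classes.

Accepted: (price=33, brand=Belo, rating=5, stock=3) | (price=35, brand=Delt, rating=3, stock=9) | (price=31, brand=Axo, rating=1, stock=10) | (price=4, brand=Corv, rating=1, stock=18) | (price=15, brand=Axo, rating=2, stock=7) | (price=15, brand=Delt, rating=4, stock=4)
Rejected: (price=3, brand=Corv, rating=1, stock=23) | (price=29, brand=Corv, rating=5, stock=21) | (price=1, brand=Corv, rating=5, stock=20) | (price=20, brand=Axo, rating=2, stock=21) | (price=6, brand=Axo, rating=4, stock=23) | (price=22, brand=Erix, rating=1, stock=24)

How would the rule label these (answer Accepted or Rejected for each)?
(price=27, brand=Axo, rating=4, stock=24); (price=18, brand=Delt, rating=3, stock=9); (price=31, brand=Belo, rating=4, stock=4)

Rejected, Accepted, Accepted

The simplest hypothesis consistent with all the labels is: stock ≤ 18.
(price=27, brand=Axo, rating=4, stock=24): stock = 24 — fails the rule, so Rejected.
(price=18, brand=Delt, rating=3, stock=9): stock = 9 — has this property, so Accepted.
(price=31, brand=Belo, rating=4, stock=4): stock = 4 — has this property, so Accepted.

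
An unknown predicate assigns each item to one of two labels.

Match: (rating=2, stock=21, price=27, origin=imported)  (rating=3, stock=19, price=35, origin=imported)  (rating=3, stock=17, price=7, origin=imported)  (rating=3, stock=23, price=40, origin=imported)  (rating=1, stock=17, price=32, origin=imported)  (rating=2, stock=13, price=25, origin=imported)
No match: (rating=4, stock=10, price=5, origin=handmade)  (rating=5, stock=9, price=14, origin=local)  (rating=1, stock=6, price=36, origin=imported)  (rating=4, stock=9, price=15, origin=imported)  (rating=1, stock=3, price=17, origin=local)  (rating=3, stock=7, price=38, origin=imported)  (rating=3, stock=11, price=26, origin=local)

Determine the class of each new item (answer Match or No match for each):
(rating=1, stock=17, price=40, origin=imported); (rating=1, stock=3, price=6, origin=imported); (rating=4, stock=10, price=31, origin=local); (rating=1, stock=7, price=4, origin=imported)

The rule appears to be: stock ≥ 13.
(rating=1, stock=17, price=40, origin=imported): stock = 17 — has this property, so Match. (rating=1, stock=3, price=6, origin=imported): stock = 3 — fails this test, so No match. (rating=4, stock=10, price=31, origin=local): stock = 10 — fails this test, so No match. (rating=1, stock=7, price=4, origin=imported): stock = 7 — fails this test, so No match.

Match, No match, No match, No match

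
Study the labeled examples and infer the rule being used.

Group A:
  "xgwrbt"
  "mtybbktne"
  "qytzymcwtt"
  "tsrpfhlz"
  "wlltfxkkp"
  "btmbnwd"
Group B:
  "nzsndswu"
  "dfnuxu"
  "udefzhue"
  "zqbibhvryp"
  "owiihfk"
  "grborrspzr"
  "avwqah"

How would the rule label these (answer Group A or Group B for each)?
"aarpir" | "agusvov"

Group B, Group B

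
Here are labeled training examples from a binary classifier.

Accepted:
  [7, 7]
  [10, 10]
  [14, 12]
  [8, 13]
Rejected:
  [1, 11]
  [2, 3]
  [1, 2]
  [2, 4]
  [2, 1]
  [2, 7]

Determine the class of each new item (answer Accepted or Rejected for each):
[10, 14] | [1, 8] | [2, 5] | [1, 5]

Accepted, Rejected, Rejected, Rejected

The pattern is that an item is 'Accepted' exactly when: sum ≥ 14.
[10, 14]: Accepted (10+14 = 24).
[1, 8]: Rejected (1+8 = 9).
[2, 5]: Rejected (2+5 = 7).
[1, 5]: Rejected (1+5 = 6).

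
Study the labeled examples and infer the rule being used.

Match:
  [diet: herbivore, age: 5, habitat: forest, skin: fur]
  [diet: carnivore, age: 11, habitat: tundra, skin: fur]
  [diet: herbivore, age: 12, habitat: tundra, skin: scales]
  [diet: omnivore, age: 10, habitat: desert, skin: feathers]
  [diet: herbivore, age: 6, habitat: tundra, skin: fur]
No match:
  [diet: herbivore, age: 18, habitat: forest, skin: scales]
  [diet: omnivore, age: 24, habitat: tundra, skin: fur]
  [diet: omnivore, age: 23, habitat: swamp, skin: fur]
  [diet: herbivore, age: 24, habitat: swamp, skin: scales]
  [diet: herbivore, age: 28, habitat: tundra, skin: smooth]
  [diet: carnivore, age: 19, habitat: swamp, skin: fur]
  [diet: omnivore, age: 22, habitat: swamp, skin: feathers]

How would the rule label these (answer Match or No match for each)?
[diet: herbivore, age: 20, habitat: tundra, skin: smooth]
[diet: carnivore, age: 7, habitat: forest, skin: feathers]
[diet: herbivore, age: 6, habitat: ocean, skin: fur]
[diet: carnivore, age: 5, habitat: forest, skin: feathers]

No match, Match, Match, Match

A rule that fits every label: age ≤ 12 — true of each 'Match' example, false of each 'No match' one.
[diet: herbivore, age: 20, habitat: tundra, skin: smooth]: age = 20 — fails this test, so No match.
[diet: carnivore, age: 7, habitat: forest, skin: feathers]: age = 7 — passes, so Match.
[diet: herbivore, age: 6, habitat: ocean, skin: fur]: age = 6 — passes, so Match.
[diet: carnivore, age: 5, habitat: forest, skin: feathers]: age = 5 — passes, so Match.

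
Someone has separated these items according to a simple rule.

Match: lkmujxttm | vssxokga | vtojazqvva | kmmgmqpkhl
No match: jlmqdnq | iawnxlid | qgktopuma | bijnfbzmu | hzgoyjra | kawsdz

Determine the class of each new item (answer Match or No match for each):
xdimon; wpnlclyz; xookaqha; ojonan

No match, No match, Match, No match

'Match' ⟺ has a double letter.
xdimon: no doubled letter, fails this test → No match.
wpnlclyz: no doubled letter, fails this test → No match.
xookaqha: 'oo' doubled, checks out → Match.
ojonan: no doubled letter, fails this test → No match.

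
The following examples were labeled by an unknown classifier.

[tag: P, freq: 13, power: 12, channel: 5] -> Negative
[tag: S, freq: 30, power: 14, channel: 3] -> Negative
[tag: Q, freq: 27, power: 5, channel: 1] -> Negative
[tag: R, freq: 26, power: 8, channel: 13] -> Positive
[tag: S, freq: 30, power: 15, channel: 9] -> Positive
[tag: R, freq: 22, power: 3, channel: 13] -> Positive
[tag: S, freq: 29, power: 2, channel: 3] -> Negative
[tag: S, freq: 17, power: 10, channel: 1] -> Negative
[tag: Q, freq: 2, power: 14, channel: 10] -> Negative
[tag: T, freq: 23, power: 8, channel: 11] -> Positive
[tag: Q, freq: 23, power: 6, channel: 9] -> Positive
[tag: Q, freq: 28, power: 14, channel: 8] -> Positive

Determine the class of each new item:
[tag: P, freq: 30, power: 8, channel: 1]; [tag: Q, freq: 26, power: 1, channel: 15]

Negative, Positive

The common property of the 'Positive' items is: freq ≥ 13 AND channel ≥ 8. No 'Negative' item has it.
Negative: [tag: P, freq: 30, power: 8, channel: 1], since freq = 30, channel = 1.
Positive: [tag: Q, freq: 26, power: 1, channel: 15], since freq = 26, channel = 15.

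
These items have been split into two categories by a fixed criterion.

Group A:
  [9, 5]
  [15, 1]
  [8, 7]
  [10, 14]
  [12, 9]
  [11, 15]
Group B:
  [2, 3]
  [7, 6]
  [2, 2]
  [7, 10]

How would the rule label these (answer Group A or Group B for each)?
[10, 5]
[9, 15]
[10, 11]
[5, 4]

Rule: first ≥ 8. This holds for each 'Group A' example and fails for each 'Group B' one.
[10, 5] — first 10, hence Group A. [9, 15] — first 9, hence Group A. [10, 11] — first 10, hence Group A. [5, 4] — first 5, hence Group B.

Group A, Group A, Group A, Group B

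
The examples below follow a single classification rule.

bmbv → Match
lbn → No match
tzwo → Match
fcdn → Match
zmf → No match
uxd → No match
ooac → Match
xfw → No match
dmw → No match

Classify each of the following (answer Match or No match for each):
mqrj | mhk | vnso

The common property of the 'Match' items is: even length. No 'No match' item has it.
mqrj: length 4 — matches, so Match. mhk: length 3 — does not pass, so No match. vnso: length 4 — matches, so Match.

Match, No match, Match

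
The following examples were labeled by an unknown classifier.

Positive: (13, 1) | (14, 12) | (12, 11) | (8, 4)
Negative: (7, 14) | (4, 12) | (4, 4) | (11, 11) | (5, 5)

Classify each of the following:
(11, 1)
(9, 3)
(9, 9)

Positive, Positive, Negative

The rule appears to be: first > second.
(11, 1): 11 > 1, fits → Positive. (9, 3): 9 > 3, fits → Positive. (9, 9): 9 = 9, lacks this property → Negative.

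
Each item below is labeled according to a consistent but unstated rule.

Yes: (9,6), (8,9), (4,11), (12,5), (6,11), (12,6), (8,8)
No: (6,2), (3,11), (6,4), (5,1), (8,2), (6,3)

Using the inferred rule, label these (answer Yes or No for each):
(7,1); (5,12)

One predicate separates the groups cleanly: sum ≥ 15.

No, Yes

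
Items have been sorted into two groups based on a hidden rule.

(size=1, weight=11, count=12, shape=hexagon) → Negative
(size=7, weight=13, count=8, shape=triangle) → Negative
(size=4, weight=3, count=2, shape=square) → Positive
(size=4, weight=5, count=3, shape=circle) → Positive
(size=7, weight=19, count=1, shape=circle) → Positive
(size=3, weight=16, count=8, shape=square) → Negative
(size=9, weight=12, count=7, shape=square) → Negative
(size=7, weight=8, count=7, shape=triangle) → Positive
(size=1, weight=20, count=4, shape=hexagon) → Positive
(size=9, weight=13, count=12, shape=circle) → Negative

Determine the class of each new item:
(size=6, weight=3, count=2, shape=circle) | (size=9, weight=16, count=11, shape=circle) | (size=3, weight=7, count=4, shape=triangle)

The pattern is that an item is 'Positive' exactly when: count ≤ 7 AND size ≤ 7.
(size=6, weight=3, count=2, shape=circle): count = 2, size = 6, qualifies → Positive.
(size=9, weight=16, count=11, shape=circle): count = 11, size = 9, lacks this property → Negative.
(size=3, weight=7, count=4, shape=triangle): count = 4, size = 3, qualifies → Positive.

Positive, Negative, Positive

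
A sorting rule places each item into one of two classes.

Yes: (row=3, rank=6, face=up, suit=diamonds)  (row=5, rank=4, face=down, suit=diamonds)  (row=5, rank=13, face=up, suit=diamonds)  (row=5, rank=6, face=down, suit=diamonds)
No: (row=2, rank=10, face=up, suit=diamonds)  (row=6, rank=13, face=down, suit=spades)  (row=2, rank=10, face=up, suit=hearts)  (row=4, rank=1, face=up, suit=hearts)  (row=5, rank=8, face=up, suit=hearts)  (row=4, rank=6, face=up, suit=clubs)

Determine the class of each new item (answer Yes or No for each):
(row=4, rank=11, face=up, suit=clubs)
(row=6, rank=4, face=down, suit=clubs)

The distinguishing property — suit is diamonds AND row ≥ 3 — holds for all the 'Yes' cases and none of the 'No' cases.
(row=4, rank=11, face=up, suit=clubs): suit is clubs, row = 4 — fails the rule, so No.
(row=6, rank=4, face=down, suit=clubs): suit is clubs, row = 6 — fails the rule, so No.

No, No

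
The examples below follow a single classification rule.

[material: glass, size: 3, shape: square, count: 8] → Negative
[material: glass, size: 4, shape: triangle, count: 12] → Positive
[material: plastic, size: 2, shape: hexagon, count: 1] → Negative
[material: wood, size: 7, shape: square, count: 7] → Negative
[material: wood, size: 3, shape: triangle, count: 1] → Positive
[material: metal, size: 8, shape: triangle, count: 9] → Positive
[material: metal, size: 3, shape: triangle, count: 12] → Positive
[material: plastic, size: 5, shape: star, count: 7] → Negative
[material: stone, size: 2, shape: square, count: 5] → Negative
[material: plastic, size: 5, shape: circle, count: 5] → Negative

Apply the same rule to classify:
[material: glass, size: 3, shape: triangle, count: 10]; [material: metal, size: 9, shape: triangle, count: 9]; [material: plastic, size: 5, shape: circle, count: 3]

Positive, Positive, Negative

Every 'Positive' example satisfies: shape is triangle. None of the 'Negative' examples do.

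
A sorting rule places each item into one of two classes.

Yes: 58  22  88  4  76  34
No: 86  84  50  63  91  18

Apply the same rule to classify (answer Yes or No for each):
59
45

'Yes' ⟺ ≡ 4 (mod 6).
59: 59 mod 6 = 5 — fails the rule, so No.
45: 45 mod 6 = 3 — fails the rule, so No.

No, No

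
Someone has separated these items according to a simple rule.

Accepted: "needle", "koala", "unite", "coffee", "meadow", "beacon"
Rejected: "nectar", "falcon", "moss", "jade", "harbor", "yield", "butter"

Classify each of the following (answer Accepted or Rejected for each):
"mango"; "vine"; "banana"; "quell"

Rejected, Rejected, Accepted, Rejected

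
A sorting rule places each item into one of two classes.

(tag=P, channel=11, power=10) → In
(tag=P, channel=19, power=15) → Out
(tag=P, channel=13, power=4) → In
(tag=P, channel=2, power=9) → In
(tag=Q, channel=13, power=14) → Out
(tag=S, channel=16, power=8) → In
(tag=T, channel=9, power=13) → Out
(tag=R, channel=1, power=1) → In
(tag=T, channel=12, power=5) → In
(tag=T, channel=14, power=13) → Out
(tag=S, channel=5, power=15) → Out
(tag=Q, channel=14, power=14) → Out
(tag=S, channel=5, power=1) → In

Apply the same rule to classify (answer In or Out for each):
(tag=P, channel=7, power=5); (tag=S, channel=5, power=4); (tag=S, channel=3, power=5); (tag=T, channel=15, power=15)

All 'In' examples share one property — power ≤ 10 — and every 'Out' example lacks it.
(tag=P, channel=7, power=5) — power = 5, hence In. (tag=S, channel=5, power=4) — power = 4, hence In. (tag=S, channel=3, power=5) — power = 5, hence In. (tag=T, channel=15, power=15) — power = 15, hence Out.

In, In, In, Out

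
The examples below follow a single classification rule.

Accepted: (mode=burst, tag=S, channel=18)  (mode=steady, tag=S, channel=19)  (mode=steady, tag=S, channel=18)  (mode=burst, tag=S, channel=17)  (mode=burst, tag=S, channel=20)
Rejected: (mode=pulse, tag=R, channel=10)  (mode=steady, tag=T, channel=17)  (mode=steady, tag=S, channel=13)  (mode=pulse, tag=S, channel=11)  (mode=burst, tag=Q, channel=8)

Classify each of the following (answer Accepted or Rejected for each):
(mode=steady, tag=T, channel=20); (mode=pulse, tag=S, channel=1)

The distinguishing property — tag is S AND channel ≥ 17 — holds for all the 'Accepted' cases and none of the 'Rejected' cases.
(mode=steady, tag=T, channel=20): tag is T, channel = 20, fails the rule → Rejected. (mode=pulse, tag=S, channel=1): tag is S, channel = 1, fails the rule → Rejected.

Rejected, Rejected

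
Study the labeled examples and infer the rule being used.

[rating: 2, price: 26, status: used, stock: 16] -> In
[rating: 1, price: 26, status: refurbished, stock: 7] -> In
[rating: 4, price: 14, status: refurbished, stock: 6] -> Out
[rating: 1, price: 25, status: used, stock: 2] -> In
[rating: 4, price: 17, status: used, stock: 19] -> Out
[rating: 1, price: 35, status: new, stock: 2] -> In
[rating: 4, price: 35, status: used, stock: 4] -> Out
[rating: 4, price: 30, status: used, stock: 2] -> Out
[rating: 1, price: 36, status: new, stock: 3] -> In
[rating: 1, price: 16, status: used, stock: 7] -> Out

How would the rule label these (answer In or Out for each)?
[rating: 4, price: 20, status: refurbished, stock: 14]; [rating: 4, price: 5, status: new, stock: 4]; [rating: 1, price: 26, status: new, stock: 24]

Out, Out, In

The pattern is that an item is 'In' exactly when: rating ≤ 2 AND price ≥ 17.
[rating: 4, price: 20, status: refurbished, stock: 14] → rating = 4, price = 20 → Out.
[rating: 4, price: 5, status: new, stock: 4] → rating = 4, price = 5 → Out.
[rating: 1, price: 26, status: new, stock: 24] → rating = 1, price = 26 → In.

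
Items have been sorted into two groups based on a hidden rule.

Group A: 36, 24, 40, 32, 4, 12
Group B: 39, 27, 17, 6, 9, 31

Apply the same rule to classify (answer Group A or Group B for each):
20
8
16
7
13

The distinguishing property — multiple of 4 — holds for all the 'Group A' cases and none of the 'Group B' cases.
20 — 20 = 4·5, hence Group A.
8 — 8 = 4·2, hence Group A.
16 — 16 = 4·4, hence Group A.
7 — 7 = 4·1 + 3, hence Group B.
13 — 13 = 4·3 + 1, hence Group B.

Group A, Group A, Group A, Group B, Group B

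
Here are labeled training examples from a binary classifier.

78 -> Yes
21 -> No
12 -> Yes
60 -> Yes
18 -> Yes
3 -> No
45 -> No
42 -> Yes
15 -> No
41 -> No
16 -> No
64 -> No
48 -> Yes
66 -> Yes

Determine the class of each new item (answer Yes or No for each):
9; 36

All 'Yes' examples share one property — multiple of 6 — and every 'No' example lacks it.
No: 9, since 9 = 6·1 + 3. Yes: 36, since 36 = 6·6.

No, Yes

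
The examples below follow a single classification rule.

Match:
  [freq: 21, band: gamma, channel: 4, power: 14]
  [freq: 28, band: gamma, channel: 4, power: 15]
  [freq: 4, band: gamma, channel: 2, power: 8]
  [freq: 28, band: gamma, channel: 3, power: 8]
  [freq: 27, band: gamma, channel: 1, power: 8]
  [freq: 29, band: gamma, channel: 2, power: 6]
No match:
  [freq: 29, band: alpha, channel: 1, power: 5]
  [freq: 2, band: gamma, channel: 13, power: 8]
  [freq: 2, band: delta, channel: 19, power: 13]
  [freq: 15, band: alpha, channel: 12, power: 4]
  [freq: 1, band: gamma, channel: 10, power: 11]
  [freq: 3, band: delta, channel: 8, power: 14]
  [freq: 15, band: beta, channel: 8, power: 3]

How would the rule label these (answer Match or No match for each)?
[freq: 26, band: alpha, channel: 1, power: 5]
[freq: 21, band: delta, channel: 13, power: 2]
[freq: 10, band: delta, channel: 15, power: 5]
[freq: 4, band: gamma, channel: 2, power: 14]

The distinguishing property — band is gamma AND freq ≥ 3 — holds for all the 'Match' cases and none of the 'No match' cases.
No match: [freq: 26, band: alpha, channel: 1, power: 5], since band is alpha, freq = 26. No match: [freq: 21, band: delta, channel: 13, power: 2], since band is delta, freq = 21. No match: [freq: 10, band: delta, channel: 15, power: 5], since band is delta, freq = 10. Match: [freq: 4, band: gamma, channel: 2, power: 14], since band is gamma, freq = 4.

No match, No match, No match, Match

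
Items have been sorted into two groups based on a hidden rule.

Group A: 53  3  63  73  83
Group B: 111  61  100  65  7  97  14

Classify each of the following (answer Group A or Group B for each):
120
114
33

Group B, Group B, Group A

The classifier is using: ends in digit 3.
120: last digit 0 — fails this test, so Group B.
114: last digit 4 — fails this test, so Group B.
33: last digit 3 — passes, so Group A.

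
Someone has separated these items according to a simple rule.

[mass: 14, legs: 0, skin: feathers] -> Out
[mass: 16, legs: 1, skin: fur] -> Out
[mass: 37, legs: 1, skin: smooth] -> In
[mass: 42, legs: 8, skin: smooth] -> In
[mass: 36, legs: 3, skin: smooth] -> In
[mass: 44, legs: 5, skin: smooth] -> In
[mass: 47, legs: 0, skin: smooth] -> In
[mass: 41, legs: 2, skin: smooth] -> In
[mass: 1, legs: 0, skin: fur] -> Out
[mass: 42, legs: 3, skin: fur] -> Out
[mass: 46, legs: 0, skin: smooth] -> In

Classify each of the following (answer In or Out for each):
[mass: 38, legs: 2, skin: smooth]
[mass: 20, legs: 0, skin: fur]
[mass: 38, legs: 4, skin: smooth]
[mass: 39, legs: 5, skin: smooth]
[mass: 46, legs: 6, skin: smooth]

In, Out, In, In, In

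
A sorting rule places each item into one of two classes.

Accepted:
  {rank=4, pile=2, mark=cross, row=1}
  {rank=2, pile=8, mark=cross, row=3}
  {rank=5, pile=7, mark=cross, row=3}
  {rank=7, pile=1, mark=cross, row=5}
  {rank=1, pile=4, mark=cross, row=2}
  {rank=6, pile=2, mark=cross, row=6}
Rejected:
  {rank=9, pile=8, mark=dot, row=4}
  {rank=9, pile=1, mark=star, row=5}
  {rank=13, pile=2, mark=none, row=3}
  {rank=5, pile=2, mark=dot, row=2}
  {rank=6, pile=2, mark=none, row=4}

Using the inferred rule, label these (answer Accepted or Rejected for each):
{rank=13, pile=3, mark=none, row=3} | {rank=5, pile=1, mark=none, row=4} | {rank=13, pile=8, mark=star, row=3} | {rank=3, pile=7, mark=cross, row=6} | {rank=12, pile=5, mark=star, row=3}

Checking candidate rules against both groups, what survives is: mark is cross.
{rank=13, pile=3, mark=none, row=3}: mark is none, does not pass → Rejected. {rank=5, pile=1, mark=none, row=4}: mark is none, does not pass → Rejected. {rank=13, pile=8, mark=star, row=3}: mark is star, does not pass → Rejected. {rank=3, pile=7, mark=cross, row=6}: mark is cross, passes → Accepted. {rank=12, pile=5, mark=star, row=3}: mark is star, does not pass → Rejected.

Rejected, Rejected, Rejected, Accepted, Rejected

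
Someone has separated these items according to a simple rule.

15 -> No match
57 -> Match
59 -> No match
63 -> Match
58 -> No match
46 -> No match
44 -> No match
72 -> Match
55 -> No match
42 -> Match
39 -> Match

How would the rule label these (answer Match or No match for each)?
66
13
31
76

One predicate separates the groups cleanly: multiple of 3 AND at least 39.
66: 66 = 3·22, 66 ≥ 39 — meets the rule, so Match. 13: 13 = 3·4 + 1, 13 < 39 — doesn't qualify, so No match. 31: 31 = 3·10 + 1, 31 < 39 — doesn't qualify, so No match. 76: 76 = 3·25 + 1, 76 ≥ 39 — doesn't qualify, so No match.

Match, No match, No match, No match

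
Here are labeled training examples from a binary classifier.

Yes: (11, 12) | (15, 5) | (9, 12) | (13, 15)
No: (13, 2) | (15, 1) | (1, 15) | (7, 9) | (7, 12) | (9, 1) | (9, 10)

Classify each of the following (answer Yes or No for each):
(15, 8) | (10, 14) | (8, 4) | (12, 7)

Yes, Yes, No, No

The classifier is using: sum ≥ 20.
(15, 8) — 15+8 = 23, hence Yes.
(10, 14) — 10+14 = 24, hence Yes.
(8, 4) — 8+4 = 12, hence No.
(12, 7) — 12+7 = 19, hence No.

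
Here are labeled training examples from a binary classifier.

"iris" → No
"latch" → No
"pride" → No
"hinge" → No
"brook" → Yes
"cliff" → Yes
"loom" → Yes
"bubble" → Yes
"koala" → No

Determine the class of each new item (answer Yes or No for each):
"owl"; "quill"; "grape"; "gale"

No, Yes, No, No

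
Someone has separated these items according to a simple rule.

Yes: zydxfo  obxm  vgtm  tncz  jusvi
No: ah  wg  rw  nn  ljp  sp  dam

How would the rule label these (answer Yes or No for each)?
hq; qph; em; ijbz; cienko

No, No, No, Yes, Yes

Every 'Yes' example satisfies: length ≥ 4. None of the 'No' examples do.
hq — length 2, hence No.
qph — length 3, hence No.
em — length 2, hence No.
ijbz — length 4, hence Yes.
cienko — length 6, hence Yes.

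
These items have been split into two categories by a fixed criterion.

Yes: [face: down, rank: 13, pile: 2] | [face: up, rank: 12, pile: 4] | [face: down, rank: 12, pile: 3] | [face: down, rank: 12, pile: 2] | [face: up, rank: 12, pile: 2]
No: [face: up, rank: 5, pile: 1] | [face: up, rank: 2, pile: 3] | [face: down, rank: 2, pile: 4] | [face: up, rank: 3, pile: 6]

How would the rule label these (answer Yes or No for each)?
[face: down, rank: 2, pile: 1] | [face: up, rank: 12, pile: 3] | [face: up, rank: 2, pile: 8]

No, Yes, No

The pattern is that an item is 'Yes' exactly when: rank ≥ 12.
[face: down, rank: 2, pile: 1]: No (rank = 2). [face: up, rank: 12, pile: 3]: Yes (rank = 12). [face: up, rank: 2, pile: 8]: No (rank = 2).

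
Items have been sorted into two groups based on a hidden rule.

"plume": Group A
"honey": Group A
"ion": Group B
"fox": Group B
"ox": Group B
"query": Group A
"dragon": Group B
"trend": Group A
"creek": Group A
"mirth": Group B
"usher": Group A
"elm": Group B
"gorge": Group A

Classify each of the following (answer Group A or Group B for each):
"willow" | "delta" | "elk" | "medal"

The pattern is that an item is 'Group A' exactly when: length 5 AND contains 'e'.
Group B: "willow", since length 6, no 'e'. Group A: "delta", since length 5, has 'e'. Group B: "elk", since length 3, has 'e'. Group A: "medal", since length 5, has 'e'.

Group B, Group A, Group B, Group A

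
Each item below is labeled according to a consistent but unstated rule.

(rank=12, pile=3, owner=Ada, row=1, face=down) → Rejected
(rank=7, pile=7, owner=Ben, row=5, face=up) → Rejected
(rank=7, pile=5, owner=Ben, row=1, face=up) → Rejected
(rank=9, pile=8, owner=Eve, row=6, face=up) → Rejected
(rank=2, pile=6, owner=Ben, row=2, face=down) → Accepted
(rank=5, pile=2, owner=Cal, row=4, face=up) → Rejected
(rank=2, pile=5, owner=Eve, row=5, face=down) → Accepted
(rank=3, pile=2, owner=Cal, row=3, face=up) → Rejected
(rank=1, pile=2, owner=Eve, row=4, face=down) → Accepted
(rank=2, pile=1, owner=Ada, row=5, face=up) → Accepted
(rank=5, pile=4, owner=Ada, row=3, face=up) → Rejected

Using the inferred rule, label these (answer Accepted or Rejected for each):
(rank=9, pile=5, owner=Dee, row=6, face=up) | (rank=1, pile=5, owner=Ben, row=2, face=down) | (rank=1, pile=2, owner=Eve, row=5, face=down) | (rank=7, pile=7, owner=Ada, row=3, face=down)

Rejected, Accepted, Accepted, Rejected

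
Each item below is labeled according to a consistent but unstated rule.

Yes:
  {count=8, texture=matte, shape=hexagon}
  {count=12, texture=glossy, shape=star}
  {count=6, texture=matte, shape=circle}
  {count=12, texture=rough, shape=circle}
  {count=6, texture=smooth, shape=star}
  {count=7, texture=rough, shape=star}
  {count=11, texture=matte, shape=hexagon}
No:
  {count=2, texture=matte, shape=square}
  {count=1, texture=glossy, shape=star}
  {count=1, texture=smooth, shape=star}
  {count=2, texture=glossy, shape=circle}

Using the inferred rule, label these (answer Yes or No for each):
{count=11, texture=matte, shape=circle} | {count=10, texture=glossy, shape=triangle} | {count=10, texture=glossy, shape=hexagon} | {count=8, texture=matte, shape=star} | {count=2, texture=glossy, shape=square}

Every 'Yes' example satisfies: count ≥ 6. None of the 'No' examples do.
{count=11, texture=matte, shape=circle} → count = 11 → Yes.
{count=10, texture=glossy, shape=triangle} → count = 10 → Yes.
{count=10, texture=glossy, shape=hexagon} → count = 10 → Yes.
{count=8, texture=matte, shape=star} → count = 8 → Yes.
{count=2, texture=glossy, shape=square} → count = 2 → No.

Yes, Yes, Yes, Yes, No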